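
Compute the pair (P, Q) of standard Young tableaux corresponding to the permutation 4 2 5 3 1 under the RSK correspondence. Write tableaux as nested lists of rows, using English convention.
P = [[1, 3], [2, 5], [4]], Q = [[1, 3], [2, 4], [5]]

Insert each entry of the permutation into P by Schensted row insertion, recording in Q the position of each new cell.

Insert 4: appended to row 1. P = [[4]].
Insert 2: 2 bumps 4 from row 1; 4 starts row 2. P = [[2], [4]].
Insert 5: appended to row 1. P = [[2, 5], [4]].
Insert 3: 3 bumps 5 from row 1; 5 appends to row 2. P = [[2, 3], [4, 5]].
Insert 1: 1 bumps 2 from row 1; 2 bumps 4 from row 2; 4 starts row 3. P = [[1, 3], [2, 5], [4]].

So P = [[1, 3], [2, 5], [4]], Q = [[1, 3], [2, 4], [5]].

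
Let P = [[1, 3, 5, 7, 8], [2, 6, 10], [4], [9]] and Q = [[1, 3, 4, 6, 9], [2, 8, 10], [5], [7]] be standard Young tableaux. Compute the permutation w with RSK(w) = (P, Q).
9 2 4 6 3 7 1 5 10 8

Reverse the RSK construction: for i from n down to 1, find the cell of Q containing i, remove the entry at that cell from P, and reverse-bump it up through P; the value ejected from row 1 is w(i).

Step i=10: Q has 10 at row 2, column 3; remove 10 from row 2 of P and reverse-bump: 10 enters row 1 and ejects 8. So w(10) = 8. P is now [[1, 3, 5, 7, 10], [2, 6], [4], [9]].
Step i=9: Q has 9 at row 1, column 5; remove that cell from P, ejecting 10. So w(9) = 10. P is now [[1, 3, 5, 7], [2, 6], [4], [9]].
Step i=8: Q has 8 at row 2, column 2; remove 6 from row 2 of P and reverse-bump: 6 enters row 1 and ejects 5. So w(8) = 5. P is now [[1, 3, 6, 7], [2], [4], [9]].
Step i=7: Q has 7 at row 4, column 1; remove 9 from row 4 of P and reverse-bump: 9 enters row 3 and ejects 4; 4 enters row 2 and ejects 2; 2 enters row 1 and ejects 1. So w(7) = 1. P is now [[2, 3, 6, 7], [4], [9]].
Step i=6: Q has 6 at row 1, column 4; remove that cell from P, ejecting 7. So w(6) = 7. P is now [[2, 3, 6], [4], [9]].
Step i=5: Q has 5 at row 3, column 1; remove 9 from row 3 of P and reverse-bump: 9 enters row 2 and ejects 4; 4 enters row 1 and ejects 3. So w(5) = 3. P is now [[2, 4, 6], [9]].
Step i=4: Q has 4 at row 1, column 3; remove that cell from P, ejecting 6. So w(4) = 6. P is now [[2, 4], [9]].
Step i=3: Q has 3 at row 1, column 2; remove that cell from P, ejecting 4. So w(3) = 4. P is now [[2], [9]].
Step i=2: Q has 2 at row 2, column 1; remove 9 from row 2 of P and reverse-bump: 9 enters row 1 and ejects 2. So w(2) = 2. P is now [[9]].
Step i=1: Q has 1 at row 1, column 1; remove that cell from P, ejecting 9. So w(1) = 9. P is now [].

So w = 9 2 4 6 3 7 1 5 10 8.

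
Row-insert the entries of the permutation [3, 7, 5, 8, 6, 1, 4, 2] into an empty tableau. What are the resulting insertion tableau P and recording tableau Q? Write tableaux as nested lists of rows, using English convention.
P = [[1, 2, 6], [3, 4], [5, 8], [7]], Q = [[1, 2, 4], [3, 5], [6, 7], [8]]

Insert each entry of the permutation into P by Schensted row insertion, recording in Q the position of each new cell.

Insert 3: appended to row 1. P = [[3]], Q = [[1]].
Insert 7: appended to row 1. P = [[3, 7]], Q = [[1, 2]].
Insert 5: 5 bumps 7 from row 1; 7 starts row 2. P = [[3, 5], [7]], Q = [[1, 2], [3]].
Insert 8: appended to row 1. P = [[3, 5, 8], [7]], Q = [[1, 2, 4], [3]].
Insert 6: 6 bumps 8 from row 1; 8 appends to row 2. P = [[3, 5, 6], [7, 8]], Q = [[1, 2, 4], [3, 5]].
Insert 1: 1 bumps 3 from row 1; 3 bumps 7 from row 2; 7 starts row 3. P = [[1, 5, 6], [3, 8], [7]], Q = [[1, 2, 4], [3, 5], [6]].
Insert 4: 4 bumps 5 from row 1; 5 bumps 8 from row 2; 8 appends to row 3. P = [[1, 4, 6], [3, 5], [7, 8]], Q = [[1, 2, 4], [3, 5], [6, 7]].
Insert 2: 2 bumps 4 from row 1; 4 bumps 5 from row 2; 5 bumps 7 from row 3; 7 starts row 4. P = [[1, 2, 6], [3, 4], [5, 8], [7]], Q = [[1, 2, 4], [3, 5], [6, 7], [8]].

So P = [[1, 2, 6], [3, 4], [5, 8], [7]], Q = [[1, 2, 4], [3, 5], [6, 7], [8]].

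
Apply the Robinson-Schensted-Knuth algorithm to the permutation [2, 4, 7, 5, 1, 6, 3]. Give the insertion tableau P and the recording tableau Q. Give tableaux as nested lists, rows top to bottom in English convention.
P = [[1, 3, 5, 6], [2, 4], [7]], Q = [[1, 2, 3, 6], [4, 7], [5]]

Insert each entry of the permutation into P by Schensted row insertion, recording in Q the position of each new cell.

Insert 2: appended to row 1. P = [[2]].
Insert 4: appended to row 1. P = [[2, 4]].
Insert 7: appended to row 1. P = [[2, 4, 7]].
Insert 5: 5 bumps 7 from row 1; 7 starts row 2. P = [[2, 4, 5], [7]].
Insert 1: 1 bumps 2 from row 1; 2 bumps 7 from row 2; 7 starts row 3. P = [[1, 4, 5], [2], [7]].
Insert 6: appended to row 1. P = [[1, 4, 5, 6], [2], [7]].
Insert 3: 3 bumps 4 from row 1; 4 appends to row 2. P = [[1, 3, 5, 6], [2, 4], [7]].

So P = [[1, 3, 5, 6], [2, 4], [7]], Q = [[1, 2, 3, 6], [4, 7], [5]].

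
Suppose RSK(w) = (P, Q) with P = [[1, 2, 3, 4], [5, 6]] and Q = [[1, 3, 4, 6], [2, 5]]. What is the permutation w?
Reverse the RSK construction: for i from n down to 1, find the cell of Q containing i, remove the entry at that cell from P, and reverse-bump it up through P; the value ejected from row 1 is w(i).

Step i=6: Q has 6 at row 1, column 4; remove that cell from P, ejecting 4. So w(6) = 4. P is now [[1, 2, 3], [5, 6]].
Step i=5: Q has 5 at row 2, column 2; remove 6 from row 2 of P and reverse-bump: 6 enters row 1 and ejects 3. So w(5) = 3. P is now [[1, 2, 6], [5]].
Step i=4: Q has 4 at row 1, column 3; remove that cell from P, ejecting 6. So w(4) = 6. P is now [[1, 2], [5]].
Step i=3: Q has 3 at row 1, column 2; remove that cell from P, ejecting 2. So w(3) = 2. P is now [[1], [5]].
Step i=2: Q has 2 at row 2, column 1; remove 5 from row 2 of P and reverse-bump: 5 enters row 1 and ejects 1. So w(2) = 1. P is now [[5]].
Step i=1: Q has 1 at row 1, column 1; remove that cell from P, ejecting 5. So w(1) = 5. P is now [].

So w = 5 1 2 6 3 4.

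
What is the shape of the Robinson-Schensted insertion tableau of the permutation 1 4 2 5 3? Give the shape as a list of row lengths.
Row-insert each entry into an empty tableau.

After inserting 1: P = [[1]].
After inserting 4: P = [[1, 4]].
After inserting 2: P = [[1, 2], [4]].
After inserting 5: P = [[1, 2, 5], [4]].
After inserting 3: P = [[1, 2, 3], [4, 5]].

The final insertion tableau P = [[1, 2, 3], [4, 5]] has shape [3, 2].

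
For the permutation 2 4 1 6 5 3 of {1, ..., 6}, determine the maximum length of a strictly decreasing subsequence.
3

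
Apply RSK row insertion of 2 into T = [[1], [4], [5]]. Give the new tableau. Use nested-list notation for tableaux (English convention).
2 is larger than every entry of row 1, so it is appended to row 1. The new tableau is [[1, 2], [4], [5]].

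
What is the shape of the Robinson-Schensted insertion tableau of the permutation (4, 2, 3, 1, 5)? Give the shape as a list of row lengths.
[3, 1, 1]

Row-insert each entry into an empty tableau.

After inserting 4: P = [[4]].
After inserting 2: P = [[2], [4]].
After inserting 3: P = [[2, 3], [4]].
After inserting 1: P = [[1, 3], [2], [4]].
After inserting 5: P = [[1, 3, 5], [2], [4]].

The final insertion tableau P = [[1, 3, 5], [2], [4]] has shape [3, 1, 1].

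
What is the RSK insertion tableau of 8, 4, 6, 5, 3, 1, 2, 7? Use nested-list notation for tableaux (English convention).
P = [[1, 2, 7], [3, 5], [4], [6], [8]]

Insert 8: appended to row 1. P = [[8]].
Insert 4: 4 bumps 8 from row 1; 8 starts row 2. P = [[4], [8]].
Insert 6: appended to row 1. P = [[4, 6], [8]].
Insert 5: 5 bumps 6 from row 1; 6 bumps 8 from row 2; 8 starts row 3. P = [[4, 5], [6], [8]].
Insert 3: 3 bumps 4 from row 1; 4 bumps 6 from row 2; 6 bumps 8 from row 3; 8 starts row 4. P = [[3, 5], [4], [6], [8]].
Insert 1: 1 bumps 3 from row 1; 3 bumps 4 from row 2; 4 bumps 6 from row 3; 6 bumps 8 from row 4; 8 starts row 5. P = [[1, 5], [3], [4], [6], [8]].
Insert 2: 2 bumps 5 from row 1; 5 appends to row 2. P = [[1, 2], [3, 5], [4], [6], [8]].
Insert 7: appended to row 1. P = [[1, 2, 7], [3, 5], [4], [6], [8]].

So P = [[1, 2, 7], [3, 5], [4], [6], [8]].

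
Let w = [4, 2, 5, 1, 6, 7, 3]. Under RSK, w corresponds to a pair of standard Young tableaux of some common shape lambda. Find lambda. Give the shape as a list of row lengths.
[4, 2, 1]

Row-insert each entry into an empty tableau.

After inserting 4: P = [[4]].
After inserting 2: P = [[2], [4]].
After inserting 5: P = [[2, 5], [4]].
After inserting 1: P = [[1, 5], [2], [4]].
After inserting 6: P = [[1, 5, 6], [2], [4]].
After inserting 7: P = [[1, 5, 6, 7], [2], [4]].
After inserting 3: P = [[1, 3, 6, 7], [2, 5], [4]].

The final insertion tableau P = [[1, 3, 6, 7], [2, 5], [4]] has shape [4, 2, 1].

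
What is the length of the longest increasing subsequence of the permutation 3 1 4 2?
2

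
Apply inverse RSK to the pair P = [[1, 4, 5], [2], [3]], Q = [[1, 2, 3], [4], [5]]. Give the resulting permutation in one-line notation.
Reverse the RSK construction: for i from n down to 1, find the cell of Q containing i, remove the entry at that cell from P, and reverse-bump it up through P; the value ejected from row 1 is w(i).

Step i=5: Q has 5 at row 3, column 1; remove 3 from row 3 of P and reverse-bump: 3 enters row 2 and ejects 2; 2 enters row 1 and ejects 1. So w(5) = 1. P is now [[2, 4, 5], [3]].
Step i=4: Q has 4 at row 2, column 1; remove 3 from row 2 of P and reverse-bump: 3 enters row 1 and ejects 2. So w(4) = 2. P is now [[3, 4, 5]].
Step i=3: Q has 3 at row 1, column 3; remove that cell from P, ejecting 5. So w(3) = 5. P is now [[3, 4]].
Step i=2: Q has 2 at row 1, column 2; remove that cell from P, ejecting 4. So w(2) = 4. P is now [[3]].
Step i=1: Q has 1 at row 1, column 1; remove that cell from P, ejecting 3. So w(1) = 3. P is now [].

So w = 3 4 5 2 1.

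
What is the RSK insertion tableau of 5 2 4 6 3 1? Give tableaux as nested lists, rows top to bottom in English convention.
P = [[1, 3, 6], [2], [4], [5]]

Insert 5: appended to row 1. P = [[5]].
Insert 2: 2 bumps 5 from row 1; 5 starts row 2. P = [[2], [5]].
Insert 4: appended to row 1. P = [[2, 4], [5]].
Insert 6: appended to row 1. P = [[2, 4, 6], [5]].
Insert 3: 3 bumps 4 from row 1; 4 bumps 5 from row 2; 5 starts row 3. P = [[2, 3, 6], [4], [5]].
Insert 1: 1 bumps 2 from row 1; 2 bumps 4 from row 2; 4 bumps 5 from row 3; 5 starts row 4. P = [[1, 3, 6], [2], [4], [5]].

So P = [[1, 3, 6], [2], [4], [5]].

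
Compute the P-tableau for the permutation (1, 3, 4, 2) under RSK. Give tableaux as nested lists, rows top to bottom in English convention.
P = [[1, 2, 4], [3]]

Insert 1: appended to row 1. P = [[1]].
Insert 3: appended to row 1. P = [[1, 3]].
Insert 4: appended to row 1. P = [[1, 3, 4]].
Insert 2: 2 bumps 3 from row 1; 3 starts row 2. P = [[1, 2, 4], [3]].

So P = [[1, 2, 4], [3]].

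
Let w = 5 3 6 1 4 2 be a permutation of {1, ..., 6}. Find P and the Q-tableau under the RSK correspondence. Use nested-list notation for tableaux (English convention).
P = [[1, 2], [3, 4], [5, 6]], Q = [[1, 3], [2, 5], [4, 6]]

Insert each entry of the permutation into P by Schensted row insertion, recording in Q the position of each new cell.

Insert 5: appended to row 1. P = [[5]].
Insert 3: 3 bumps 5 from row 1; 5 starts row 2. P = [[3], [5]].
Insert 6: appended to row 1. P = [[3, 6], [5]].
Insert 1: 1 bumps 3 from row 1; 3 bumps 5 from row 2; 5 starts row 3. P = [[1, 6], [3], [5]].
Insert 4: 4 bumps 6 from row 1; 6 appends to row 2. P = [[1, 4], [3, 6], [5]].
Insert 2: 2 bumps 4 from row 1; 4 bumps 6 from row 2; 6 appends to row 3. P = [[1, 2], [3, 4], [5, 6]].

So P = [[1, 2], [3, 4], [5, 6]], Q = [[1, 3], [2, 5], [4, 6]].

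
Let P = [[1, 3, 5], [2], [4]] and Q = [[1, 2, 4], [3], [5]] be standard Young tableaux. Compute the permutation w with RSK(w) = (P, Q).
Reverse the RSK construction: for i from n down to 1, find the cell of Q containing i, remove the entry at that cell from P, and reverse-bump it up through P; the value ejected from row 1 is w(i).

Step i=5: Q has 5 at row 3, column 1; remove 4 from row 3 of P and reverse-bump: 4 enters row 2 and ejects 2; 2 enters row 1 and ejects 1. So w(5) = 1. P is now [[2, 3, 5], [4]].
Step i=4: Q has 4 at row 1, column 3; remove that cell from P, ejecting 5. So w(4) = 5. P is now [[2, 3], [4]].
Step i=3: Q has 3 at row 2, column 1; remove 4 from row 2 of P and reverse-bump: 4 enters row 1 and ejects 3. So w(3) = 3. P is now [[2, 4]].
Step i=2: Q has 2 at row 1, column 2; remove that cell from P, ejecting 4. So w(2) = 4. P is now [[2]].
Step i=1: Q has 1 at row 1, column 1; remove that cell from P, ejecting 2. So w(1) = 2. P is now [].

So w = 2 4 3 5 1.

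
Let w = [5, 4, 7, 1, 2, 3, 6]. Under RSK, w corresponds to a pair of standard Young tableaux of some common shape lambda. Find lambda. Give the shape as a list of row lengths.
Row-insert each entry into an empty tableau.

After inserting 5: P = [[5]].
After inserting 4: P = [[4], [5]].
After inserting 7: P = [[4, 7], [5]].
After inserting 1: P = [[1, 7], [4], [5]].
After inserting 2: P = [[1, 2], [4, 7], [5]].
After inserting 3: P = [[1, 2, 3], [4, 7], [5]].
After inserting 6: P = [[1, 2, 3, 6], [4, 7], [5]].

The final insertion tableau P = [[1, 2, 3, 6], [4, 7], [5]] has shape [4, 2, 1].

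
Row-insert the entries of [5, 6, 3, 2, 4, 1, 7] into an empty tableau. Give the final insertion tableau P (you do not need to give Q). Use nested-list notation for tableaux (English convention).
After inserting 5: P = [[5]].
After inserting 6: P = [[5, 6]].
After inserting 3: P = [[3, 6], [5]].
After inserting 2: P = [[2, 6], [3], [5]].
After inserting 4: P = [[2, 4], [3, 6], [5]].
After inserting 1: P = [[1, 4], [2, 6], [3], [5]].
After inserting 7: P = [[1, 4, 7], [2, 6], [3], [5]].

So P = [[1, 4, 7], [2, 6], [3], [5]].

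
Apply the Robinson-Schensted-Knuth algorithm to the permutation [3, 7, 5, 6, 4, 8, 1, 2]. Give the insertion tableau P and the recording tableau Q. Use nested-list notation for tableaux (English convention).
P = [[1, 2, 6, 8], [3, 4], [5], [7]], Q = [[1, 2, 4, 6], [3, 8], [5], [7]]

Insert each entry of the permutation into P by Schensted row insertion, recording in Q the position of each new cell.

Insert 3: appended to row 1. P = [[3]].
Insert 7: appended to row 1. P = [[3, 7]].
Insert 5: 5 bumps 7 from row 1; 7 starts row 2. P = [[3, 5], [7]].
Insert 6: appended to row 1. P = [[3, 5, 6], [7]].
Insert 4: 4 bumps 5 from row 1; 5 bumps 7 from row 2; 7 starts row 3. P = [[3, 4, 6], [5], [7]].
Insert 8: appended to row 1. P = [[3, 4, 6, 8], [5], [7]].
Insert 1: 1 bumps 3 from row 1; 3 bumps 5 from row 2; 5 bumps 7 from row 3; 7 starts row 4. P = [[1, 4, 6, 8], [3], [5], [7]].
Insert 2: 2 bumps 4 from row 1; 4 appends to row 2. P = [[1, 2, 6, 8], [3, 4], [5], [7]].

So P = [[1, 2, 6, 8], [3, 4], [5], [7]], Q = [[1, 2, 4, 6], [3, 8], [5], [7]].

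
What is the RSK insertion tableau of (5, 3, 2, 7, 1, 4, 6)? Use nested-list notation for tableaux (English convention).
P = [[1, 4, 6], [2, 7], [3], [5]]

Insert 5: appended to row 1. P = [[5]].
Insert 3: 3 bumps 5 from row 1; 5 starts row 2. P = [[3], [5]].
Insert 2: 2 bumps 3 from row 1; 3 bumps 5 from row 2; 5 starts row 3. P = [[2], [3], [5]].
Insert 7: appended to row 1. P = [[2, 7], [3], [5]].
Insert 1: 1 bumps 2 from row 1; 2 bumps 3 from row 2; 3 bumps 5 from row 3; 5 starts row 4. P = [[1, 7], [2], [3], [5]].
Insert 4: 4 bumps 7 from row 1; 7 appends to row 2. P = [[1, 4], [2, 7], [3], [5]].
Insert 6: appended to row 1. P = [[1, 4, 6], [2, 7], [3], [5]].

So P = [[1, 4, 6], [2, 7], [3], [5]].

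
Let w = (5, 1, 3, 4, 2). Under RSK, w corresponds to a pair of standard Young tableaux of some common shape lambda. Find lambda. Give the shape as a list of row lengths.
[3, 1, 1]

Row-insert each entry into an empty tableau.

After inserting 5: P = [[5]].
After inserting 1: P = [[1], [5]].
After inserting 3: P = [[1, 3], [5]].
After inserting 4: P = [[1, 3, 4], [5]].
After inserting 2: P = [[1, 2, 4], [3], [5]].

The final insertion tableau P = [[1, 2, 4], [3], [5]] has shape [3, 1, 1].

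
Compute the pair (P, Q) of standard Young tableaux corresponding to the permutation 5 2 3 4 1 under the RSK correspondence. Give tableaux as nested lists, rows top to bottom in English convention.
P = [[1, 3, 4], [2], [5]], Q = [[1, 3, 4], [2], [5]]

Insert each entry of the permutation into P by Schensted row insertion, recording in Q the position of each new cell.

Insert 5: appended to row 1. P = [[5]].
Insert 2: 2 bumps 5 from row 1; 5 starts row 2. P = [[2], [5]].
Insert 3: appended to row 1. P = [[2, 3], [5]].
Insert 4: appended to row 1. P = [[2, 3, 4], [5]].
Insert 1: 1 bumps 2 from row 1; 2 bumps 5 from row 2; 5 starts row 3. P = [[1, 3, 4], [2], [5]].

So P = [[1, 3, 4], [2], [5]], Q = [[1, 3, 4], [2], [5]].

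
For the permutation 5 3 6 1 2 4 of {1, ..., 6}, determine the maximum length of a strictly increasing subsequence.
3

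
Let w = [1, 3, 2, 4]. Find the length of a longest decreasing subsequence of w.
2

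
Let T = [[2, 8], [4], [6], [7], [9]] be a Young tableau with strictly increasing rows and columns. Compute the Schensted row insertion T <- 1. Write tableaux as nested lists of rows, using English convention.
In row 1, 1 replaces 2 (the leftmost entry greater than 1); 2 is bumped to row 2. In row 2, 2 replaces 4 (the leftmost entry greater than 2); 4 is bumped to row 3. In row 3, 4 replaces 6 (the leftmost entry greater than 4); 6 is bumped to row 4. In row 4, 6 replaces 7 (the leftmost entry greater than 6); 7 is bumped to row 5. In row 5, 7 replaces 9 (the leftmost entry greater than 7); 9 is bumped to row 6. 9 starts a new row 6. The new tableau is [[1, 8], [2], [4], [6], [7], [9]].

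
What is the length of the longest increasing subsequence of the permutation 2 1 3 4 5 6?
5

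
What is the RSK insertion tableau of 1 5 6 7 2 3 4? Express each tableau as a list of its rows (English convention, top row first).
Insert 1: appended to row 1. P = [[1]].
Insert 5: appended to row 1. P = [[1, 5]].
Insert 6: appended to row 1. P = [[1, 5, 6]].
Insert 7: appended to row 1. P = [[1, 5, 6, 7]].
Insert 2: 2 bumps 5 from row 1; 5 starts row 2. P = [[1, 2, 6, 7], [5]].
Insert 3: 3 bumps 6 from row 1; 6 appends to row 2. P = [[1, 2, 3, 7], [5, 6]].
Insert 4: 4 bumps 7 from row 1; 7 appends to row 2. P = [[1, 2, 3, 4], [5, 6, 7]].

So P = [[1, 2, 3, 4], [5, 6, 7]].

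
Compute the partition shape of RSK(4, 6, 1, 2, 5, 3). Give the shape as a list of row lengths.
[3, 2, 1]

Row-insert each entry into an empty tableau.

After inserting 4: P = [[4]].
After inserting 6: P = [[4, 6]].
After inserting 1: P = [[1, 6], [4]].
After inserting 2: P = [[1, 2], [4, 6]].
After inserting 5: P = [[1, 2, 5], [4, 6]].
After inserting 3: P = [[1, 2, 3], [4, 5], [6]].

The final insertion tableau P = [[1, 2, 3], [4, 5], [6]] has shape [3, 2, 1].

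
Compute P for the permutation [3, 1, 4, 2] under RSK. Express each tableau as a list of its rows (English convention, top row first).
P = [[1, 2], [3, 4]]

After inserting 3: P = [[3]].
After inserting 1: P = [[1], [3]].
After inserting 4: P = [[1, 4], [3]].
After inserting 2: P = [[1, 2], [3, 4]].

So P = [[1, 2], [3, 4]].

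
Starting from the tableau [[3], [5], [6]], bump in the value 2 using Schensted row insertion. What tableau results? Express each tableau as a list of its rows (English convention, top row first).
In row 1, 2 replaces 3 (the leftmost entry greater than 2); 3 is bumped to row 2. In row 2, 3 replaces 5 (the leftmost entry greater than 3); 5 is bumped to row 3. In row 3, 5 replaces 6 (the leftmost entry greater than 5); 6 is bumped to row 4. 6 starts a new row 4. The new tableau is [[2], [3], [5], [6]].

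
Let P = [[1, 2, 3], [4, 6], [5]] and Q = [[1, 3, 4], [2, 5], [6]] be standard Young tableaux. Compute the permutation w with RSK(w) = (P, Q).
Reverse the RSK construction: for i from n down to 1, find the cell of Q containing i, remove the entry at that cell from P, and reverse-bump it up through P; the value ejected from row 1 is w(i).

Step i=6: Q has 6 at row 3, column 1; remove 5 from row 3 of P and reverse-bump: 5 enters row 2 and ejects 4; 4 enters row 1 and ejects 3. So w(6) = 3. P is now [[1, 2, 4], [5, 6]].
Step i=5: Q has 5 at row 2, column 2; remove 6 from row 2 of P and reverse-bump: 6 enters row 1 and ejects 4. So w(5) = 4. P is now [[1, 2, 6], [5]].
Step i=4: Q has 4 at row 1, column 3; remove that cell from P, ejecting 6. So w(4) = 6. P is now [[1, 2], [5]].
Step i=3: Q has 3 at row 1, column 2; remove that cell from P, ejecting 2. So w(3) = 2. P is now [[1], [5]].
Step i=2: Q has 2 at row 2, column 1; remove 5 from row 2 of P and reverse-bump: 5 enters row 1 and ejects 1. So w(2) = 1. P is now [[5]].
Step i=1: Q has 1 at row 1, column 1; remove that cell from P, ejecting 5. So w(1) = 5. P is now [].

So w = 5 1 2 6 4 3.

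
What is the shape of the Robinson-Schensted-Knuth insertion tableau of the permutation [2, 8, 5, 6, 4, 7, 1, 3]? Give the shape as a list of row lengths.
Row-insert each entry into an empty tableau.

After inserting 2: P = [[2]].
After inserting 8: P = [[2, 8]].
After inserting 5: P = [[2, 5], [8]].
After inserting 6: P = [[2, 5, 6], [8]].
After inserting 4: P = [[2, 4, 6], [5], [8]].
After inserting 7: P = [[2, 4, 6, 7], [5], [8]].
After inserting 1: P = [[1, 4, 6, 7], [2], [5], [8]].
After inserting 3: P = [[1, 3, 6, 7], [2, 4], [5], [8]].

The final insertion tableau P = [[1, 3, 6, 7], [2, 4], [5], [8]] has shape [4, 2, 1, 1].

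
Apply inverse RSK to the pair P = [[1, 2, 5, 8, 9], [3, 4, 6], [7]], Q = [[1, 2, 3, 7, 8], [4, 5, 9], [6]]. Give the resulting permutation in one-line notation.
Reverse the RSK construction: for i from n down to 1, find the cell of Q containing i, remove the entry at that cell from P, and reverse-bump it up through P; the value ejected from row 1 is w(i).

Step i=9: Q has 9 at row 2, column 3; remove 6 from row 2 of P and reverse-bump: 6 enters row 1 and ejects 5. So w(9) = 5. P is now [[1, 2, 6, 8, 9], [3, 4], [7]].
Step i=8: Q has 8 at row 1, column 5; remove that cell from P, ejecting 9. So w(8) = 9. P is now [[1, 2, 6, 8], [3, 4], [7]].
Step i=7: Q has 7 at row 1, column 4; remove that cell from P, ejecting 8. So w(7) = 8. P is now [[1, 2, 6], [3, 4], [7]].
Step i=6: Q has 6 at row 3, column 1; remove 7 from row 3 of P and reverse-bump: 7 enters row 2 and ejects 4; 4 enters row 1 and ejects 2. So w(6) = 2. P is now [[1, 4, 6], [3, 7]].
Step i=5: Q has 5 at row 2, column 2; remove 7 from row 2 of P and reverse-bump: 7 enters row 1 and ejects 6. So w(5) = 6. P is now [[1, 4, 7], [3]].
Step i=4: Q has 4 at row 2, column 1; remove 3 from row 2 of P and reverse-bump: 3 enters row 1 and ejects 1. So w(4) = 1. P is now [[3, 4, 7]].
Step i=3: Q has 3 at row 1, column 3; remove that cell from P, ejecting 7. So w(3) = 7. P is now [[3, 4]].
Step i=2: Q has 2 at row 1, column 2; remove that cell from P, ejecting 4. So w(2) = 4. P is now [[3]].
Step i=1: Q has 1 at row 1, column 1; remove that cell from P, ejecting 3. So w(1) = 3. P is now [].

So w = 3 4 7 1 6 2 8 9 5.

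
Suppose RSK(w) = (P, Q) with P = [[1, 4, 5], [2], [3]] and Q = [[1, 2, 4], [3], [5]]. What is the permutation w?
Reverse the RSK construction: for i from n down to 1, find the cell of Q containing i, remove the entry at that cell from P, and reverse-bump it up through P; the value ejected from row 1 is w(i).

Step i=5: Q has 5 at row 3, column 1; remove 3 from row 3 of P and reverse-bump: 3 enters row 2 and ejects 2; 2 enters row 1 and ejects 1. So w(5) = 1. P is now [[2, 4, 5], [3]].
Step i=4: Q has 4 at row 1, column 3; remove that cell from P, ejecting 5. So w(4) = 5. P is now [[2, 4], [3]].
Step i=3: Q has 3 at row 2, column 1; remove 3 from row 2 of P and reverse-bump: 3 enters row 1 and ejects 2. So w(3) = 2. P is now [[3, 4]].
Step i=2: Q has 2 at row 1, column 2; remove that cell from P, ejecting 4. So w(2) = 4. P is now [[3]].
Step i=1: Q has 1 at row 1, column 1; remove that cell from P, ejecting 3. So w(1) = 3. P is now [].

So w = 3 4 2 5 1.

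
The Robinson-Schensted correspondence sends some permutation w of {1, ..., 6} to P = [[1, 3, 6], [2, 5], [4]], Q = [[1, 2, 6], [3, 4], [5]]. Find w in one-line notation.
Reverse the RSK construction: for i from n down to 1, find the cell of Q containing i, remove the entry at that cell from P, and reverse-bump it up through P; the value ejected from row 1 is w(i).

Step i=6: Q has 6 at row 1, column 3; remove that cell from P, ejecting 6. So w(6) = 6. P is now [[1, 3], [2, 5], [4]].
Step i=5: Q has 5 at row 3, column 1; remove 4 from row 3 of P and reverse-bump: 4 enters row 2 and ejects 2; 2 enters row 1 and ejects 1. So w(5) = 1. P is now [[2, 3], [4, 5]].
Step i=4: Q has 4 at row 2, column 2; remove 5 from row 2 of P and reverse-bump: 5 enters row 1 and ejects 3. So w(4) = 3. P is now [[2, 5], [4]].
Step i=3: Q has 3 at row 2, column 1; remove 4 from row 2 of P and reverse-bump: 4 enters row 1 and ejects 2. So w(3) = 2. P is now [[4, 5]].
Step i=2: Q has 2 at row 1, column 2; remove that cell from P, ejecting 5. So w(2) = 5. P is now [[4]].
Step i=1: Q has 1 at row 1, column 1; remove that cell from P, ejecting 4. So w(1) = 4. P is now [].

So w = 4 5 2 3 1 6.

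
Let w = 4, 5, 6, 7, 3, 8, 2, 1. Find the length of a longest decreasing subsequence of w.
4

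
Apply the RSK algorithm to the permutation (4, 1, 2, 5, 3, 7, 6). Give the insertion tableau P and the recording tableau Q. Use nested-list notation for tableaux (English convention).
Insert each entry of the permutation into P by Schensted row insertion, recording in Q the position of each new cell.

Insert 4: appended to row 1. P = [[4]].
Insert 1: 1 bumps 4 from row 1; 4 starts row 2. P = [[1], [4]].
Insert 2: appended to row 1. P = [[1, 2], [4]].
Insert 5: appended to row 1. P = [[1, 2, 5], [4]].
Insert 3: 3 bumps 5 from row 1; 5 appends to row 2. P = [[1, 2, 3], [4, 5]].
Insert 7: appended to row 1. P = [[1, 2, 3, 7], [4, 5]].
Insert 6: 6 bumps 7 from row 1; 7 appends to row 2. P = [[1, 2, 3, 6], [4, 5, 7]].

So P = [[1, 2, 3, 6], [4, 5, 7]], Q = [[1, 3, 4, 6], [2, 5, 7]].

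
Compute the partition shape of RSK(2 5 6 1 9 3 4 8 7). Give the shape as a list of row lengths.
[4, 4, 1]

Row-insert each entry into an empty tableau.

After inserting 2: P = [[2]].
After inserting 5: P = [[2, 5]].
After inserting 6: P = [[2, 5, 6]].
After inserting 1: P = [[1, 5, 6], [2]].
After inserting 9: P = [[1, 5, 6, 9], [2]].
After inserting 3: P = [[1, 3, 6, 9], [2, 5]].
After inserting 4: P = [[1, 3, 4, 9], [2, 5, 6]].
After inserting 8: P = [[1, 3, 4, 8], [2, 5, 6, 9]].
After inserting 7: P = [[1, 3, 4, 7], [2, 5, 6, 8], [9]].

The final insertion tableau P = [[1, 3, 4, 7], [2, 5, 6, 8], [9]] has shape [4, 4, 1].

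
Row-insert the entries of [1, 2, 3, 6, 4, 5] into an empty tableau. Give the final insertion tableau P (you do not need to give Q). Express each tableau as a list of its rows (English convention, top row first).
Insert 1: appended to row 1. P = [[1]].
Insert 2: appended to row 1. P = [[1, 2]].
Insert 3: appended to row 1. P = [[1, 2, 3]].
Insert 6: appended to row 1. P = [[1, 2, 3, 6]].
Insert 4: 4 bumps 6 from row 1; 6 starts row 2. P = [[1, 2, 3, 4], [6]].
Insert 5: appended to row 1. P = [[1, 2, 3, 4, 5], [6]].

So P = [[1, 2, 3, 4, 5], [6]].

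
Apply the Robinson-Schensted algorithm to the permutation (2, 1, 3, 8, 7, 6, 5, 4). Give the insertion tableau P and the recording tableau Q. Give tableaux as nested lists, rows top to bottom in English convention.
P = [[1, 3, 4], [2, 5], [6], [7], [8]], Q = [[1, 3, 4], [2, 5], [6], [7], [8]]

Insert each entry of the permutation into P by Schensted row insertion, recording in Q the position of each new cell.

Insert 2: appended to row 1. P = [[2]].
Insert 1: 1 bumps 2 from row 1; 2 starts row 2. P = [[1], [2]].
Insert 3: appended to row 1. P = [[1, 3], [2]].
Insert 8: appended to row 1. P = [[1, 3, 8], [2]].
Insert 7: 7 bumps 8 from row 1; 8 appends to row 2. P = [[1, 3, 7], [2, 8]].
Insert 6: 6 bumps 7 from row 1; 7 bumps 8 from row 2; 8 starts row 3. P = [[1, 3, 6], [2, 7], [8]].
Insert 5: 5 bumps 6 from row 1; 6 bumps 7 from row 2; 7 bumps 8 from row 3; 8 starts row 4. P = [[1, 3, 5], [2, 6], [7], [8]].
Insert 4: 4 bumps 5 from row 1; 5 bumps 6 from row 2; 6 bumps 7 from row 3; 7 bumps 8 from row 4; 8 starts row 5. P = [[1, 3, 4], [2, 5], [6], [7], [8]].

So P = [[1, 3, 4], [2, 5], [6], [7], [8]], Q = [[1, 3, 4], [2, 5], [6], [7], [8]].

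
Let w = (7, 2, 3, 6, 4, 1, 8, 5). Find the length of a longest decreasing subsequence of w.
4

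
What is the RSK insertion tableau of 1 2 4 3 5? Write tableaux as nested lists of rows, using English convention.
P = [[1, 2, 3, 5], [4]]

Insert 1: appended to row 1. P = [[1]].
Insert 2: appended to row 1. P = [[1, 2]].
Insert 4: appended to row 1. P = [[1, 2, 4]].
Insert 3: 3 bumps 4 from row 1; 4 starts row 2. P = [[1, 2, 3], [4]].
Insert 5: appended to row 1. P = [[1, 2, 3, 5], [4]].

So P = [[1, 2, 3, 5], [4]].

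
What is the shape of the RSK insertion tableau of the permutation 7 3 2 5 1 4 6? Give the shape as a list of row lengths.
Row-insert each entry into an empty tableau.

After inserting 7: P = [[7]].
After inserting 3: P = [[3], [7]].
After inserting 2: P = [[2], [3], [7]].
After inserting 5: P = [[2, 5], [3], [7]].
After inserting 1: P = [[1, 5], [2], [3], [7]].
After inserting 4: P = [[1, 4], [2, 5], [3], [7]].
After inserting 6: P = [[1, 4, 6], [2, 5], [3], [7]].

The final insertion tableau P = [[1, 4, 6], [2, 5], [3], [7]] has shape [3, 2, 1, 1].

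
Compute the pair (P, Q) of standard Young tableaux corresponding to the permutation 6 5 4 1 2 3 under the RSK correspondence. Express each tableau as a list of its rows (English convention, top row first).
P = [[1, 2, 3], [4], [5], [6]], Q = [[1, 5, 6], [2], [3], [4]]

Insert each entry of the permutation into P by Schensted row insertion, recording in Q the position of each new cell.

Insert 6: appended to row 1. P = [[6]].
Insert 5: 5 bumps 6 from row 1; 6 starts row 2. P = [[5], [6]].
Insert 4: 4 bumps 5 from row 1; 5 bumps 6 from row 2; 6 starts row 3. P = [[4], [5], [6]].
Insert 1: 1 bumps 4 from row 1; 4 bumps 5 from row 2; 5 bumps 6 from row 3; 6 starts row 4. P = [[1], [4], [5], [6]].
Insert 2: appended to row 1. P = [[1, 2], [4], [5], [6]].
Insert 3: appended to row 1. P = [[1, 2, 3], [4], [5], [6]].

So P = [[1, 2, 3], [4], [5], [6]], Q = [[1, 5, 6], [2], [3], [4]].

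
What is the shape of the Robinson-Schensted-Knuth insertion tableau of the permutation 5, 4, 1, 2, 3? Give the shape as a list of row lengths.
[3, 1, 1]

Row-insert each entry into an empty tableau.

After inserting 5: P = [[5]].
After inserting 4: P = [[4], [5]].
After inserting 1: P = [[1], [4], [5]].
After inserting 2: P = [[1, 2], [4], [5]].
After inserting 3: P = [[1, 2, 3], [4], [5]].

The final insertion tableau P = [[1, 2, 3], [4], [5]] has shape [3, 1, 1].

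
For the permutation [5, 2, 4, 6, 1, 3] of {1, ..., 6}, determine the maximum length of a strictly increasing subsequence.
3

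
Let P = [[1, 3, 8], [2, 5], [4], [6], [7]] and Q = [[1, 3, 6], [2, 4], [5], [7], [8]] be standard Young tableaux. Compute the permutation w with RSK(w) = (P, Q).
Reverse RSK: for i = n, n-1, ..., 1, locate i in Q, remove the corresponding corner cell from P, and reverse-bump its entry up through P; the value ejected from row 1 is w(i).

So w = 4 2 7 6 5 8 3 1.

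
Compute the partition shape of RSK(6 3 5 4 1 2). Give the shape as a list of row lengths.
RSK row insertion gives P = [[1, 2], [3, 4], [5], [6]], which has shape [2, 2, 1, 1].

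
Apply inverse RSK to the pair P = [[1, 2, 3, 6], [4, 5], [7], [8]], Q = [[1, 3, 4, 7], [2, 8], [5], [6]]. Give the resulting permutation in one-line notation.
8 1 4 7 5 2 6 3

Reverse the RSK construction: for i from n down to 1, find the cell of Q containing i, remove the entry at that cell from P, and reverse-bump it up through P; the value ejected from row 1 is w(i).

Step i=8: Q has 8 at row 2, column 2; remove 5 from row 2 of P and reverse-bump: 5 enters row 1 and ejects 3. So w(8) = 3. P is now [[1, 2, 5, 6], [4], [7], [8]].
Step i=7: Q has 7 at row 1, column 4; remove that cell from P, ejecting 6. So w(7) = 6. P is now [[1, 2, 5], [4], [7], [8]].
Step i=6: Q has 6 at row 4, column 1; remove 8 from row 4 of P and reverse-bump: 8 enters row 3 and ejects 7; 7 enters row 2 and ejects 4; 4 enters row 1 and ejects 2. So w(6) = 2. P is now [[1, 4, 5], [7], [8]].
Step i=5: Q has 5 at row 3, column 1; remove 8 from row 3 of P and reverse-bump: 8 enters row 2 and ejects 7; 7 enters row 1 and ejects 5. So w(5) = 5. P is now [[1, 4, 7], [8]].
Step i=4: Q has 4 at row 1, column 3; remove that cell from P, ejecting 7. So w(4) = 7. P is now [[1, 4], [8]].
Step i=3: Q has 3 at row 1, column 2; remove that cell from P, ejecting 4. So w(3) = 4. P is now [[1], [8]].
Step i=2: Q has 2 at row 2, column 1; remove 8 from row 2 of P and reverse-bump: 8 enters row 1 and ejects 1. So w(2) = 1. P is now [[8]].
Step i=1: Q has 1 at row 1, column 1; remove that cell from P, ejecting 8. So w(1) = 8. P is now [].

So w = 8 1 4 7 5 2 6 3.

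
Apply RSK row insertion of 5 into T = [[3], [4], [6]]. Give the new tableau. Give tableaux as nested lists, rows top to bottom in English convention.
[[3, 5], [4], [6]]

5 is larger than every entry of row 1, so it is appended to row 1. The new tableau is [[3, 5], [4], [6]].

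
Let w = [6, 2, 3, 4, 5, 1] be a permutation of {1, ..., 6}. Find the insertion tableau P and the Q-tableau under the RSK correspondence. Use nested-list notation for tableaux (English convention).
P = [[1, 3, 4, 5], [2], [6]], Q = [[1, 3, 4, 5], [2], [6]]

Insert each entry of the permutation into P by Schensted row insertion, recording in Q the position of each new cell.

Insert 6: appended to row 1. P = [[6]].
Insert 2: 2 bumps 6 from row 1; 6 starts row 2. P = [[2], [6]].
Insert 3: appended to row 1. P = [[2, 3], [6]].
Insert 4: appended to row 1. P = [[2, 3, 4], [6]].
Insert 5: appended to row 1. P = [[2, 3, 4, 5], [6]].
Insert 1: 1 bumps 2 from row 1; 2 bumps 6 from row 2; 6 starts row 3. P = [[1, 3, 4, 5], [2], [6]].

So P = [[1, 3, 4, 5], [2], [6]], Q = [[1, 3, 4, 5], [2], [6]].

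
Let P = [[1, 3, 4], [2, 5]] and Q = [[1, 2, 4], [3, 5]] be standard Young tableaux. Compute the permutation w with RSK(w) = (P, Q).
2 3 1 5 4

Reverse the RSK construction: for i from n down to 1, find the cell of Q containing i, remove the entry at that cell from P, and reverse-bump it up through P; the value ejected from row 1 is w(i).

Step i=5: Q has 5 at row 2, column 2; remove 5 from row 2 of P and reverse-bump: 5 enters row 1 and ejects 4. So w(5) = 4. P is now [[1, 3, 5], [2]].
Step i=4: Q has 4 at row 1, column 3; remove that cell from P, ejecting 5. So w(4) = 5. P is now [[1, 3], [2]].
Step i=3: Q has 3 at row 2, column 1; remove 2 from row 2 of P and reverse-bump: 2 enters row 1 and ejects 1. So w(3) = 1. P is now [[2, 3]].
Step i=2: Q has 2 at row 1, column 2; remove that cell from P, ejecting 3. So w(2) = 3. P is now [[2]].
Step i=1: Q has 1 at row 1, column 1; remove that cell from P, ejecting 2. So w(1) = 2. P is now [].

So w = 2 3 1 5 4.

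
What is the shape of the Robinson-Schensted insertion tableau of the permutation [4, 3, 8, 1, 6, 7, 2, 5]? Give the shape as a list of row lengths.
RSK row insertion gives P = [[1, 2, 5], [3, 6, 7], [4, 8]], which has shape [3, 3, 2].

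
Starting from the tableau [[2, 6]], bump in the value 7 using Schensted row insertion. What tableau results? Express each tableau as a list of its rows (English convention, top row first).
[[2, 6, 7]]

7 is larger than every entry of row 1, so it is appended to row 1. The new tableau is [[2, 6, 7]].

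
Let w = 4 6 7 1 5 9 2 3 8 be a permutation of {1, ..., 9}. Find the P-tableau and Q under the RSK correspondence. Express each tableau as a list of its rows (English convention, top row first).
Insert each entry of the permutation into P by Schensted row insertion, recording in Q the position of each new cell.

Insert 4: appended to row 1. P = [[4]], Q = [[1]].
Insert 6: appended to row 1. P = [[4, 6]], Q = [[1, 2]].
Insert 7: appended to row 1. P = [[4, 6, 7]], Q = [[1, 2, 3]].
Insert 1: 1 bumps 4 from row 1; 4 starts row 2. P = [[1, 6, 7], [4]], Q = [[1, 2, 3], [4]].
Insert 5: 5 bumps 6 from row 1; 6 appends to row 2. P = [[1, 5, 7], [4, 6]], Q = [[1, 2, 3], [4, 5]].
Insert 9: appended to row 1. P = [[1, 5, 7, 9], [4, 6]], Q = [[1, 2, 3, 6], [4, 5]].
Insert 2: 2 bumps 5 from row 1; 5 bumps 6 from row 2; 6 starts row 3. P = [[1, 2, 7, 9], [4, 5], [6]], Q = [[1, 2, 3, 6], [4, 5], [7]].
Insert 3: 3 bumps 7 from row 1; 7 appends to row 2. P = [[1, 2, 3, 9], [4, 5, 7], [6]], Q = [[1, 2, 3, 6], [4, 5, 8], [7]].
Insert 8: 8 bumps 9 from row 1; 9 appends to row 2. P = [[1, 2, 3, 8], [4, 5, 7, 9], [6]], Q = [[1, 2, 3, 6], [4, 5, 8, 9], [7]].

So P = [[1, 2, 3, 8], [4, 5, 7, 9], [6]], Q = [[1, 2, 3, 6], [4, 5, 8, 9], [7]].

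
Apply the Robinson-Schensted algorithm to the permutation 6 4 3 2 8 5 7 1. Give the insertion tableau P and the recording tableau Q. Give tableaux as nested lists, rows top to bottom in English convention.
Insert each entry of the permutation into P by Schensted row insertion, recording in Q the position of each new cell.

Insert 6: appended to row 1. P = [[6]].
Insert 4: 4 bumps 6 from row 1; 6 starts row 2. P = [[4], [6]].
Insert 3: 3 bumps 4 from row 1; 4 bumps 6 from row 2; 6 starts row 3. P = [[3], [4], [6]].
Insert 2: 2 bumps 3 from row 1; 3 bumps 4 from row 2; 4 bumps 6 from row 3; 6 starts row 4. P = [[2], [3], [4], [6]].
Insert 8: appended to row 1. P = [[2, 8], [3], [4], [6]].
Insert 5: 5 bumps 8 from row 1; 8 appends to row 2. P = [[2, 5], [3, 8], [4], [6]].
Insert 7: appended to row 1. P = [[2, 5, 7], [3, 8], [4], [6]].
Insert 1: 1 bumps 2 from row 1; 2 bumps 3 from row 2; 3 bumps 4 from row 3; 4 bumps 6 from row 4; 6 starts row 5. P = [[1, 5, 7], [2, 8], [3], [4], [6]].

So P = [[1, 5, 7], [2, 8], [3], [4], [6]], Q = [[1, 5, 7], [2, 6], [3], [4], [8]].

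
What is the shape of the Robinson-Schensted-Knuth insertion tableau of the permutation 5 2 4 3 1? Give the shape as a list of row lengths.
Row-insert each entry into an empty tableau.

After inserting 5: P = [[5]].
After inserting 2: P = [[2], [5]].
After inserting 4: P = [[2, 4], [5]].
After inserting 3: P = [[2, 3], [4], [5]].
After inserting 1: P = [[1, 3], [2], [4], [5]].

The final insertion tableau P = [[1, 3], [2], [4], [5]] has shape [2, 1, 1, 1].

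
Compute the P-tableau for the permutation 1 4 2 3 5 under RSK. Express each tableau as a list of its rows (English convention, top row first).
P = [[1, 2, 3, 5], [4]]

Insert 1: appended to row 1. P = [[1]].
Insert 4: appended to row 1. P = [[1, 4]].
Insert 2: 2 bumps 4 from row 1; 4 starts row 2. P = [[1, 2], [4]].
Insert 3: appended to row 1. P = [[1, 2, 3], [4]].
Insert 5: appended to row 1. P = [[1, 2, 3, 5], [4]].

So P = [[1, 2, 3, 5], [4]].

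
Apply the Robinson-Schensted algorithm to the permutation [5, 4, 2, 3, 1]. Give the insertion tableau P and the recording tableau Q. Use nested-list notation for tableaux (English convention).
Insert each entry of the permutation into P by Schensted row insertion, recording in Q the position of each new cell.

Insert 5: appended to row 1. P = [[5]].
Insert 4: 4 bumps 5 from row 1; 5 starts row 2. P = [[4], [5]].
Insert 2: 2 bumps 4 from row 1; 4 bumps 5 from row 2; 5 starts row 3. P = [[2], [4], [5]].
Insert 3: appended to row 1. P = [[2, 3], [4], [5]].
Insert 1: 1 bumps 2 from row 1; 2 bumps 4 from row 2; 4 bumps 5 from row 3; 5 starts row 4. P = [[1, 3], [2], [4], [5]].

So P = [[1, 3], [2], [4], [5]], Q = [[1, 4], [2], [3], [5]].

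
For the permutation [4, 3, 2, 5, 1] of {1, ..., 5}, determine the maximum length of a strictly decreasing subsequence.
4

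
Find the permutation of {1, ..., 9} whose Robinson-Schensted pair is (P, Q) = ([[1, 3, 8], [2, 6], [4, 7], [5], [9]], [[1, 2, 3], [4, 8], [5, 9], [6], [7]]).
Reverse the RSK construction: for i from n down to 1, find the cell of Q containing i, remove the entry at that cell from P, and reverse-bump it up through P; the value ejected from row 1 is w(i).

Step i=9: Q has 9 at row 3, column 2; remove 7 from row 3 of P and reverse-bump: 7 enters row 2 and ejects 6; 6 enters row 1 and ejects 3. So w(9) = 3. P is now [[1, 6, 8], [2, 7], [4], [5], [9]].
Step i=8: Q has 8 at row 2, column 2; remove 7 from row 2 of P and reverse-bump: 7 enters row 1 and ejects 6. So w(8) = 6. P is now [[1, 7, 8], [2], [4], [5], [9]].
Step i=7: Q has 7 at row 5, column 1; remove 9 from row 5 of P and reverse-bump: 9 enters row 4 and ejects 5; 5 enters row 3 and ejects 4; 4 enters row 2 and ejects 2; 2 enters row 1 and ejects 1. So w(7) = 1. P is now [[2, 7, 8], [4], [5], [9]].
Step i=6: Q has 6 at row 4, column 1; remove 9 from row 4 of P and reverse-bump: 9 enters row 3 and ejects 5; 5 enters row 2 and ejects 4; 4 enters row 1 and ejects 2. So w(6) = 2. P is now [[4, 7, 8], [5], [9]].
Step i=5: Q has 5 at row 3, column 1; remove 9 from row 3 of P and reverse-bump: 9 enters row 2 and ejects 5; 5 enters row 1 and ejects 4. So w(5) = 4. P is now [[5, 7, 8], [9]].
Step i=4: Q has 4 at row 2, column 1; remove 9 from row 2 of P and reverse-bump: 9 enters row 1 and ejects 8. So w(4) = 8. P is now [[5, 7, 9]].
Step i=3: Q has 3 at row 1, column 3; remove that cell from P, ejecting 9. So w(3) = 9. P is now [[5, 7]].
Step i=2: Q has 2 at row 1, column 2; remove that cell from P, ejecting 7. So w(2) = 7. P is now [[5]].
Step i=1: Q has 1 at row 1, column 1; remove that cell from P, ejecting 5. So w(1) = 5. P is now [].

So w = 5 7 9 8 4 2 1 6 3.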